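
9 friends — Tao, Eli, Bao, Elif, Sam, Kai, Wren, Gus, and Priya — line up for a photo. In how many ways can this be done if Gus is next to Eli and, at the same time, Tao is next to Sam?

Treat {Gus,Eli} as one block (2 orders) and {Tao,Sam} as another (2 orders).
That leaves 7 units to arrange: 2 × 2 × 7! = 4 × 5040 = 20160.

20160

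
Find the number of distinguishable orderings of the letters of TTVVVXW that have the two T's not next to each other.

There are 7!/(3!·2!) = 420 arrangements of TTVVVXW in total.
Arrangements with the T's together: treat TT as one letter, giving (6)!/(3!) = 120.
Subtracting, 420 − 120 = 300 arrangements keep the T's apart.

300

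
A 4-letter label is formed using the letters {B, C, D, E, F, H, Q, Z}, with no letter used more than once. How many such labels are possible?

1680

This is a permutation of 4 out of 8: P(8,4) = 8!/4!.
That product is 8 × 7 × 6 × 5 = 1680.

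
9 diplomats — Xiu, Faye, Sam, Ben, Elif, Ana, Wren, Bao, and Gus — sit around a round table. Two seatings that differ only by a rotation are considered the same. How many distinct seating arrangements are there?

40320

Around a circle, 9 distinct people have 9!/9 = (8)! = 40320 rotationally distinct seatings.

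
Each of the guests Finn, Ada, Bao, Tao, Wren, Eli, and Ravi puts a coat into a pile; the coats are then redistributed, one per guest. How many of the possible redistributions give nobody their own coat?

This is the derangement count D_7: permutations of 7 items with no fixed point.
By inclusion–exclusion this is Σ_{j=0}^{7} (−1)^j C(7,j)·(7−j)!.
Computing: 5040 − 5040 + 2520 − 840 + 210 − 42 + 7 − 1 = 1854.

1854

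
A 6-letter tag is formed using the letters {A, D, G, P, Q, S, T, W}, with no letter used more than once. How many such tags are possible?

Choose and order 6 of the 8 symbols: the first letter has 8 options, the next 7, and so on down to 3.
That product is 8 × 7 × 6 × 5 × 4 × 3 = 20160.

20160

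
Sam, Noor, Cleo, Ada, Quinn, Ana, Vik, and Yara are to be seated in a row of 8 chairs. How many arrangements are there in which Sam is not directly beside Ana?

30240

Of the 8! = 40320 arrangements, those with Sam and Ana adjacent number 2 × 7! = 10080 (treat the pair as a block with 2 internal orders).
Complementary counting: 40320 − 10080 = 30240.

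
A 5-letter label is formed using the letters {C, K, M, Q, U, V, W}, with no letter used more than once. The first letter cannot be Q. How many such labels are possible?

The first letter has 7−1 = 6 choices (anything except Q).
The remaining 4 letters are filled from the other 6 symbols without repetition: 6 × 5 × 4 × 3 = 360.
Total: 6 × 360 = 2160.

2160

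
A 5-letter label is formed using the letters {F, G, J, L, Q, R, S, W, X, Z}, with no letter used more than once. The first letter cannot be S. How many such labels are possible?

27216

The first letter has 10−1 = 9 choices (anything except S).
The remaining 4 letters are filled from the other 9 symbols without repetition: 9 × 8 × 7 × 6 = 3024.
Total: 9 × 3024 = 27216.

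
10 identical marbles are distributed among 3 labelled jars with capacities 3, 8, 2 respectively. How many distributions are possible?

9

Without the upper bounds there are C(12,2) = 66 ways to split 10 among 3 jars.
Subtract solutions that violate a single cap (substitute x_i' = x_i − (cap_i+1)): x_1 ≥ 4 gives C(8,2) = 28; x_2 ≥ 9 gives C(3,2) = 3; x_3 ≥ 3 gives C(9,2) = 36. Together 67.
Add back pairs where two caps are both exceeded: 0 + 10 + 0 = 10.
By inclusion–exclusion the count is 66 − 67 + 10 = 9.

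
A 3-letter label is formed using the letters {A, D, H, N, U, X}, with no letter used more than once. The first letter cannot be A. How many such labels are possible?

The first letter has 6−1 = 5 choices (anything except A).
The remaining 2 letters are filled from the other 5 symbols without repetition: 5 × 4 = 20.
Total: 5 × 20 = 100.

100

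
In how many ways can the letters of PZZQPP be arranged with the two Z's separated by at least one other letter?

Total arrangements of PZZQPP: 6!/(3!·2!) = 60.
If the two Z's are adjacent, glue them into one block, leaving 5 items to arrange: (5)!/(3!) = 20 ways.
Subtracting, 60 − 20 = 40 arrangements keep the Z's apart.

40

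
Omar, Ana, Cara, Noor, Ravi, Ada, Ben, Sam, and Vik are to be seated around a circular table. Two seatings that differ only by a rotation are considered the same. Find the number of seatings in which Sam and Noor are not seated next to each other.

30240

All circular seatings of 9 people number (8)! = 40320.
Those with Sam next to Noor: fuse the pair into one unit and seat 8 units around a circle — 2·(7)! = 10080.
Subtracting, 40320 − 10080 = 30240.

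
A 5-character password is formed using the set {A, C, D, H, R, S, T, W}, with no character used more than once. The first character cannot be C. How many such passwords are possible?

The first character has 8−1 = 7 choices (anything except C).
The remaining 4 characters are filled from the other 7 symbols without repetition: 7 × 6 × 5 × 4 = 840.
Total: 7 × 840 = 5880.

5880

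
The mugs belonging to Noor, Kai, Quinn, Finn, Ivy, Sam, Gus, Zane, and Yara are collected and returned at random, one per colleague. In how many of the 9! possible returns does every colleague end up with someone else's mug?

Count assignments avoiding every fixed point. For any j of the 9 colleagues fixed to their own mug, the other 9−j can be arranged in (9−j)! ways.
By inclusion–exclusion this is Σ_{j=0}^{9} (−1)^j C(9,j)·(9−j)!.
Computing: 362880 − 362880 + 181440 − 60480 + 15120 − 3024 + 504 − 72 + 9 − 1 = 133496.

133496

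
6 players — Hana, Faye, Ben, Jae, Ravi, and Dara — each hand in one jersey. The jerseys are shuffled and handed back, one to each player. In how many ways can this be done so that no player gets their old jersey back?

265

Count assignments avoiding every fixed point. For any j of the 6 players fixed to their old jersey, the other 6−j can be arranged in (6−j)! ways.
By inclusion–exclusion this is Σ_{j=0}^{6} (−1)^j C(6,j)·(6−j)!.
Computing: 720 − 720 + 360 − 120 + 30 − 6 + 1 = 265.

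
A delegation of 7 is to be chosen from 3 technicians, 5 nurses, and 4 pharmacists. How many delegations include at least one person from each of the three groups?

747

Total 7-person selections from all 12: C(12,7) = 792.
Selections missing a whole group: no technicians → C(9,7) = 36; no nurses → C(7,7) = 1; no pharmacists → C(8,7) = 8.
Add back selections omitting two groups (i.e. drawn from a single group): C(3,7) + C(5,7) + C(4,7) = 0.
By inclusion–exclusion: 792 − 45 + 0 = 747.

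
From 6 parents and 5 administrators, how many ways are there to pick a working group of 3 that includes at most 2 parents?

Split by how many parents are chosen (0 through 2).
Sum: C(6,0)·C(5,3) + C(6,1)·C(5,2) + C(6,2)·C(5,1) = 10 + 60 + 75 = 145.

145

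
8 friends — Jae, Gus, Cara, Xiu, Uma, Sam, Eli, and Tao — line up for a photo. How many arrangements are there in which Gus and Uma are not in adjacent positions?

Of the 8! = 40320 arrangements, those with Gus and Uma adjacent number 2 × 7! = 10080 (treat the pair as a block with 2 internal orders).
So 40320 − 10080 = 30240 arrangements keep them apart.

30240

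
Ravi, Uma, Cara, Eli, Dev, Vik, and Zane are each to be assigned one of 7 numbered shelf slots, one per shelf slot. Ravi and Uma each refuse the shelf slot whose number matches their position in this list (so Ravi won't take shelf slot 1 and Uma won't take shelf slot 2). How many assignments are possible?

Let Aᵢ (for i ∈ {1, 2}) be the placements that put person i in their forbidden shelf slot. Any j of these fix j positions, leaving (7−j)! ways to fill the rest, and there are C(2,j) ways to pick which j.
By inclusion–exclusion, the number of valid placements is Σ_{j=0}^{2} (−1)^j C(2,j)·(7−j)!.
Computing: 5040 − 1440 + 120 = 3720.

3720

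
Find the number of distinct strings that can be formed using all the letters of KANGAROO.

10080

KANGAROO has 8 letters with A appearing twice and O appearing twice.
The number of distinct arrangements is 8!/(2!·2!) = 40320/4 = 10080.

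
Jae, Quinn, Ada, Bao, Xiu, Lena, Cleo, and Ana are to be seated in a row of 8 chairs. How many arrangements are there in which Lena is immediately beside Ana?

10080

Glue Lena and Ana into one block (2 internal orders), leaving 7 units to arrange in a row.
So the count is 2·(7)! = 10080.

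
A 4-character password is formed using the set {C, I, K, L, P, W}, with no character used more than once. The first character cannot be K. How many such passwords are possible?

The first character has 6−1 = 5 choices (anything except K).
The remaining 3 characters are filled from the other 5 symbols without repetition: 5 × 4 × 3 = 60.
Total: 5 × 60 = 300.

300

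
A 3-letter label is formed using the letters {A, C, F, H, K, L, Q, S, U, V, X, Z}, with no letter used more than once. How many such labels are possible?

1320

This is a permutation of 3 out of 12: P(12,3) = 12!/9!.
That product is 12 × 11 × 10 = 1320.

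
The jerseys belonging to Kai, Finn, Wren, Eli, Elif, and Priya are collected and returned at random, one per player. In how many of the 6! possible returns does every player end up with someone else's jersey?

Let Aᵢ be the assignments in which player i gets their old jersey. We want the size of the complement of A₁∪…∪A_6.
By inclusion–exclusion this is Σ_{j=0}^{6} (−1)^j C(6,j)·(6−j)!.
Computing: 720 − 720 + 360 − 120 + 30 − 6 + 1 = 265.

265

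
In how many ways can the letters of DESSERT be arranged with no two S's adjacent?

900

There are 7!/(2!·2!) = 1260 arrangements of DESSERT in total.
If the two S's are adjacent, glue them into one block, leaving 6 items to arrange: (6)!/(2!) = 360 ways.
Subtracting, 1260 − 360 = 900 arrangements keep the S's apart.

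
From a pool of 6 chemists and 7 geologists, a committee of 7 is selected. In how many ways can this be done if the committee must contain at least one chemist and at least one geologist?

With no constraint there are C(13,7) = 1716 possible selections.
Selections missing a whole group: no chemists → C(7,7) = 1; no geologists → C(6,7) = 0.
Both groups omitted at once is impossible, so 1716 − 1 = 1715.

1715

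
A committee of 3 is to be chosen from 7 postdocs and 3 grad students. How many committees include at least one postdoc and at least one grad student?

Unrestricted: C(10,3) = 120 ways to pick any 3 of the 10.
Selections missing a whole group: no postdocs → C(3,3) = 1; no grad students → C(7,3) = 35.
Both groups omitted at once is impossible, so 120 − 36 = 84.

84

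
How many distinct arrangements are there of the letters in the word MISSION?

1260

Letter multiplicities in MISSION: I×2, M×1, N×1, O×1, S×2.
The number of distinct arrangements is 7!/(2!·2!) = 5040/4 = 1260.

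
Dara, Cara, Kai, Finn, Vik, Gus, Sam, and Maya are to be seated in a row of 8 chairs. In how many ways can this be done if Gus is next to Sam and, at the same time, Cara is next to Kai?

2880

Treat {Gus,Sam} as one block (2 orders) and {Cara,Kai} as another (2 orders).
That leaves 6 units to arrange: 2 × 2 × 6! = 4 × 720 = 2880.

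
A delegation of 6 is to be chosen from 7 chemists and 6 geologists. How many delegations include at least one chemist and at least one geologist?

Total 6-person selections from all 13: C(13,6) = 1716.
Subtract selections that omit an entire group: no chemists → C(6,6) = 1; no geologists → C(7,6) = 7.
Both groups omitted at once is impossible, so 1716 − 8 = 1708.

1708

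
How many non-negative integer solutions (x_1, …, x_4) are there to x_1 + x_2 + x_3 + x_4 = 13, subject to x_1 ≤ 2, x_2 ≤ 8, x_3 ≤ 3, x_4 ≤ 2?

Without the upper bounds there are C(16,3) = 560 ways to split 13 among 4 variables.
Subtract solutions that violate a single cap (substitute x_i' = x_i − (cap_i+1)): x_1 ≥ 3 gives C(13,3) = 286; x_2 ≥ 9 gives C(7,3) = 35; x_3 ≥ 4 gives C(12,3) = 220; x_4 ≥ 3 gives C(13,3) = 286. Together 827.
Add back pairs where two caps are both exceeded: 4 + 84 + 120 + 1 + 4 + 84 = 297.
Subtract triples: 0 + 0 + 20 + 0 = 20.
By inclusion–exclusion the count is 560 − 827 + 297 − 20 = 10.

10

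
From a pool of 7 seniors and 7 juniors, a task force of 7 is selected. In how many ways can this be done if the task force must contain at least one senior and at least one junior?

3430

Unrestricted: C(14,7) = 3432 ways to pick any 7 of the 14.
Subtract selections that omit an entire group: no seniors → C(7,7) = 1; no juniors → C(7,7) = 1.
Both groups omitted at once is impossible, so 3432 − 2 = 3430.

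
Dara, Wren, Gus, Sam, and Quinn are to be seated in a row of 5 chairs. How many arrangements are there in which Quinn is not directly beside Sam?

Of the 5! = 120 arrangements, those with Quinn and Sam adjacent number 2 × 4! = 48 (treat the pair as a block with 2 internal orders).
Complementary counting: 120 − 48 = 72.

72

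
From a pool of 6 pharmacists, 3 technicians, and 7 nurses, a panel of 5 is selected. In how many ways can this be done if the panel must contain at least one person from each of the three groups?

2730

Total 5-person selections from all 16: C(16,5) = 4368.
Subtract selections that omit an entire group: no pharmacists → C(10,5) = 252; no technicians → C(13,5) = 1287; no nurses → C(9,5) = 126.
Add back selections omitting two groups (i.e. drawn from a single group): C(6,5) + C(3,5) + C(7,5) = 27.
By inclusion–exclusion: 4368 − 1665 + 27 = 2730.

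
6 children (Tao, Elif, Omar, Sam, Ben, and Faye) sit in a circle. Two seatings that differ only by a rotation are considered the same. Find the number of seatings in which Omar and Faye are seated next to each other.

48

Glue Omar and Faye into a block (2 internal orders). Seating 5 units around a circle gives (4)! arrangements.
So 2 × (4)! = 2 × 24 = 48.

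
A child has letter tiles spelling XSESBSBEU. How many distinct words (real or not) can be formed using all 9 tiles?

15120

XSESBSBEU has 9 letters with B appearing twice, E appearing twice, and S appearing 3 times.
So there are 9! / (3!·2!·2!) = 15120 distinguishable arrangements.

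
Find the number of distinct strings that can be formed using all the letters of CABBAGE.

CABBAGE has 7 letters with A appearing twice and B appearing twice.
So there are 7! / (2!·2!) = 1260 distinguishable arrangements.

1260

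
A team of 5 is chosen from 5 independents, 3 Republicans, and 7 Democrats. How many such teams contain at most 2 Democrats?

1722

Split by how many Democrats are chosen (0 through 2).
Sum: C(7,0)·C(8,5) + C(7,1)·C(8,4) + C(7,2)·C(8,3) = 56 + 490 + 1176 = 1722.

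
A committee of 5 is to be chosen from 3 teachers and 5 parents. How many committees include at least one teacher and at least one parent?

With no constraint there are C(8,5) = 56 possible selections.
Subtract selections that omit an entire group: no teachers → C(5,5) = 1; no parents → C(3,5) = 0.
Both groups omitted at once is impossible, so 56 − 1 = 55.

55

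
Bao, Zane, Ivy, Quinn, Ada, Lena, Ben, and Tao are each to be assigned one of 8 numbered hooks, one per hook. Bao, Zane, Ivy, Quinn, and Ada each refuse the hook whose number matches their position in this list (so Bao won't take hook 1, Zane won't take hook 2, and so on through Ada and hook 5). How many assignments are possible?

Let Aᵢ (for 1 ≤ i ≤ 5) be the placements that put person i in their forbidden hook. Any j of these fix j positions, leaving (8−j)! ways to fill the rest, and there are C(5,j) ways to pick which j.
By inclusion–exclusion, the number of valid placements is Σ_{j=0}^{5} (−1)^j C(5,j)·(8−j)!.
Computing: 40320 − 25200 + 7200 − 1200 + 120 − 6 = 21234.

21234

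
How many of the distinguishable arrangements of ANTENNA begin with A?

120

With the first slot taken by A, it remains to arrange the other 6 letters (NTENNA).
Those 6 letters have N appearing 3 times, giving (6)!/(3!) = 120.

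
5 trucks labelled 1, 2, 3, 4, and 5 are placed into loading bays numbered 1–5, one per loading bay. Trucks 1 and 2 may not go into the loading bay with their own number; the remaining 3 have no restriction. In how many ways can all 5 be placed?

78

Let Aᵢ (for i ∈ {1, 2}) be the placements that put truck i in its forbidden loading bay. Any j of these fix j positions, leaving (5−j)! ways to fill the rest, and there are C(2,j) ways to pick which j.
By inclusion–exclusion, the number of valid placements is Σ_{j=0}^{2} (−1)^j C(2,j)·(5−j)!.
Computing: 120 − 48 + 6 = 78.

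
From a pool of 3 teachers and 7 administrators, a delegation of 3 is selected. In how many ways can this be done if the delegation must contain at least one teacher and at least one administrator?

Total 3-person selections from all 10: C(10,3) = 120.
Selections missing a whole group: no teachers → C(7,3) = 35; no administrators → C(3,3) = 1.
Both groups omitted at once is impossible, so 120 − 36 = 84.

84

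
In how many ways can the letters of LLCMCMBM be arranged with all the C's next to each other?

Treat the 2 copies of C as a single block. The multiset to arrange is then {CC, B, L, L, M, M, M}, 7 items in all.
That gives (7)!/(3!·2!) = 420 arrangements.

420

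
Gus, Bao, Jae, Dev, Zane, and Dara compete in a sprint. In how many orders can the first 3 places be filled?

This is an ordered selection of 3 from 6: P(6,3).
That gives 6 × 5 × 4 = 120.

120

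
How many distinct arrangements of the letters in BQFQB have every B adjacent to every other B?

Treat the 2 copies of B as a single block. The multiset to arrange is then {BB, F, Q, Q}, 4 items in all.
That gives (4)!/(2!) = 12 arrangements.

12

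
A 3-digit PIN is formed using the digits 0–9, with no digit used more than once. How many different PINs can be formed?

Choose and order 3 of the 10 symbols: the first digit has 10 options, the next 9, then 8.
10 × 9 × 8 = 720.

720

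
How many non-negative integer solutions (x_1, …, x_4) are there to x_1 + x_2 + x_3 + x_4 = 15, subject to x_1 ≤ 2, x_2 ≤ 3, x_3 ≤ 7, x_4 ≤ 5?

Without the upper bounds there are C(18,3) = 816 ways to split 15 among 4 variables.
Subtract solutions that violate a single cap (substitute x_i' = x_i − (cap_i+1)): x_1 ≥ 3 gives C(15,3) = 455; x_2 ≥ 4 gives C(14,3) = 364; x_3 ≥ 8 gives C(10,3) = 120; x_4 ≥ 6 gives C(12,3) = 220. Together 1159.
Add back pairs where two caps are both exceeded: 165 + 35 + 84 + 20 + 56 + 4 = 364.
Subtract triples: 1 + 10 + 0 + 0 = 11.
By inclusion–exclusion the count is 816 − 1159 + 364 − 11 = 10.

10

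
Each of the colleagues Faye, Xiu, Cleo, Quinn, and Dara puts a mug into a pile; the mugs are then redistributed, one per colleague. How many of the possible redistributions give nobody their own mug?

44

Let Aᵢ be the assignments in which colleague i gets their own mug. We want the size of the complement of A₁∪…∪A_5.
By inclusion–exclusion this is Σ_{j=0}^{5} (−1)^j C(5,j)·(5−j)!.
Computing: 120 − 120 + 60 − 20 + 5 − 1 = 44.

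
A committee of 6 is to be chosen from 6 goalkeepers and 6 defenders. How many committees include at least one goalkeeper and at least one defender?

With no constraint there are C(12,6) = 924 possible selections.
Selections missing a whole group: no goalkeepers → C(6,6) = 1; no defenders → C(6,6) = 1.
Both groups omitted at once is impossible, so 924 − 2 = 922.

922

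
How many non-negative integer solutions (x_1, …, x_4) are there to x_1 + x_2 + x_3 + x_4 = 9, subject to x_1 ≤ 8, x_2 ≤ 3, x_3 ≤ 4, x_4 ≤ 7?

Without the upper bounds there are C(12,3) = 220 ways to split 9 among 4 variables.
Subtract solutions that violate a single cap (substitute x_i' = x_i − (cap_i+1)): x_1 ≥ 9 gives C(3,3) = 1; x_2 ≥ 4 gives C(8,3) = 56; x_3 ≥ 5 gives C(7,3) = 35; x_4 ≥ 8 gives C(4,3) = 4. Together 96.
Add back pairs where two caps are both exceeded: 0 + 0 + 0 + 1 + 0 + 0 = 1.
By inclusion–exclusion the count is 220 − 96 + 1 = 125.

125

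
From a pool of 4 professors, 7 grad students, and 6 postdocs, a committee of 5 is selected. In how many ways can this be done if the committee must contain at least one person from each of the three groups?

With no constraint there are C(17,5) = 6188 possible selections.
Subtract selections that omit an entire group: no professors → C(13,5) = 1287; no grad students → C(10,5) = 252; no postdocs → C(11,5) = 462.
Add back selections omitting two groups (i.e. drawn from a single group): C(4,5) + C(7,5) + C(6,5) = 27.
By inclusion–exclusion: 6188 − 2001 + 27 = 4214.

4214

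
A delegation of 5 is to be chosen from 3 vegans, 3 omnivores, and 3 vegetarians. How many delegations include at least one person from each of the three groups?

108

Total 5-person selections from all 9: C(9,5) = 126.
Selections missing a whole group: no vegans → C(6,5) = 6; no omnivores → C(6,5) = 6; no vegetarians → C(6,5) = 6.
Add back selections omitting two groups (i.e. drawn from a single group): C(3,5) + C(3,5) + C(3,5) = 0.
By inclusion–exclusion: 126 − 18 + 0 = 108.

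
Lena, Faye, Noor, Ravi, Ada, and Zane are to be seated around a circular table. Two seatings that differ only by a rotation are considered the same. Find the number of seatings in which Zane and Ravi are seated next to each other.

Treat {Zane, Ravi} as one unit (2 internal orders) and seat the resulting 5 units around the table: (4)! circular arrangements.
So 2 × (4)! = 2 × 24 = 48.

48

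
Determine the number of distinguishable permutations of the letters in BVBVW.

30

The 5 letters of BVBVW have repeats: B appearing twice and V appearing twice.
Dividing 5! = 120 by 2!·2! = 4 for the repeated letters gives 30.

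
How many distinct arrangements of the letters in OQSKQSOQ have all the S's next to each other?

Treat the 2 copies of S as a single block. The multiset to arrange is then {SS, K, O, O, Q, Q, Q}, 7 items in all.
That gives (7)!/(3!·2!) = 420 arrangements.

420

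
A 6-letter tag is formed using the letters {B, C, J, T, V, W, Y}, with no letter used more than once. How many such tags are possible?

5040

This is a permutation of 6 out of 7: P(7,6) = 7!/1!.
That product is 7 × 6 × 5 × 4 × 3 × 2 = 5040.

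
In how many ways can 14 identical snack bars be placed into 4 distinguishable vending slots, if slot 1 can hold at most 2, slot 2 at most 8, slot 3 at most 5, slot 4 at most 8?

Without the upper bounds there are C(17,3) = 680 ways to split 14 among 4 vending slots.
Subtract solutions that violate a single cap (substitute x_i' = x_i − (cap_i+1)): x_1 ≥ 3 gives C(14,3) = 364; x_2 ≥ 9 gives C(8,3) = 56; x_3 ≥ 6 gives C(11,3) = 165; x_4 ≥ 9 gives C(8,3) = 56. Together 641.
Add back pairs where two caps are both exceeded: 10 + 56 + 10 + 0 + 0 + 0 = 76.
By inclusion–exclusion the count is 680 − 641 + 76 = 115.

115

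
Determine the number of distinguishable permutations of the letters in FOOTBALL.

Letter multiplicities in FOOTBALL: A×1, B×1, F×1, L×2, O×2, T×1.
So there are 8! / (2!·2!) = 10080 distinguishable arrangements.

10080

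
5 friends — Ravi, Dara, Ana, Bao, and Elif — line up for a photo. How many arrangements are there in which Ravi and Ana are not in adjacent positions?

Of the 5! = 120 arrangements, those with Ravi and Ana adjacent number 2 × 4! = 48 (treat the pair as a block with 2 internal orders).
So 120 − 48 = 72 arrangements keep them apart.

72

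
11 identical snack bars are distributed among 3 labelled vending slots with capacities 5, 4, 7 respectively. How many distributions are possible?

Ignoring the caps, the number of non-negative solutions to x_1+…+x_3 = 11 is C(13,2) = 78.
Subtract solutions that violate a single cap (substitute x_i' = x_i − (cap_i+1)): x_1 ≥ 6 gives C(7,2) = 21; x_2 ≥ 5 gives C(8,2) = 28; x_3 ≥ 8 gives C(5,2) = 10. Together 59.
Add back pairs where two caps are both exceeded: 1 + 0 + 0 = 1.
By inclusion–exclusion the count is 78 − 59 + 1 = 20.

20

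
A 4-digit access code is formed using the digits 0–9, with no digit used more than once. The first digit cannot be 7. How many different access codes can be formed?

The first digit has 10−1 = 9 choices (anything except 7).
The remaining 3 digits are filled from the other 9 symbols without repetition: 9 × 8 × 7 = 504.
Total: 9 × 504 = 4536.

4536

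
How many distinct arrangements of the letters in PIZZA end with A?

Fix A in the last position and arrange the remaining 4 letters.
Those 4 letters have Z appearing twice, giving (4)!/(2!) = 12.

12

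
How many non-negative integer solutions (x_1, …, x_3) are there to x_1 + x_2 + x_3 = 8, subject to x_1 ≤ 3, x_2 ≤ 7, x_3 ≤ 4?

19

Without the upper bounds there are C(10,2) = 45 ways to split 8 among 3 variables.
Subtract solutions that violate a single cap (substitute x_i' = x_i − (cap_i+1)): x_1 ≥ 4 gives C(6,2) = 15; x_2 ≥ 8 gives C(2,2) = 1; x_3 ≥ 5 gives C(5,2) = 10. Together 26.
No two caps can be exceeded simultaneously, so the pair terms are all 0.
By inclusion–exclusion the count is 45 − 26 + 0 = 19.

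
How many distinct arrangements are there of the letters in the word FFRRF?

10

FFRRF has 5 letters with F appearing 3 times and R appearing twice.
Dividing 5! = 120 by 3!·2! = 12 for the repeated letters gives 10.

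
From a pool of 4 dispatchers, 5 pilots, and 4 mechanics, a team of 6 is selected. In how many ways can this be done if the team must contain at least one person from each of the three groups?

1520

Unrestricted: C(13,6) = 1716 ways to pick any 6 of the 13.
Selections missing a whole group: no dispatchers → C(9,6) = 84; no pilots → C(8,6) = 28; no mechanics → C(9,6) = 84.
Add back selections omitting two groups (i.e. drawn from a single group): C(4,6) + C(5,6) + C(4,6) = 0.
By inclusion–exclusion: 1716 − 196 + 0 = 1520.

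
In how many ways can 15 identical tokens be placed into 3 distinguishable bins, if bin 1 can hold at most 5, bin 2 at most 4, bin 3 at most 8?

Ignoring the caps, the number of non-negative solutions to x_1+…+x_3 = 15 is C(17,2) = 136.
Subtract solutions that violate a single cap (substitute x_i' = x_i − (cap_i+1)): x_1 ≥ 6 gives C(11,2) = 55; x_2 ≥ 5 gives C(12,2) = 66; x_3 ≥ 9 gives C(8,2) = 28. Together 149.
Add back pairs where two caps are both exceeded: 15 + 1 + 3 = 19.
By inclusion–exclusion the count is 136 − 149 + 19 = 6.

6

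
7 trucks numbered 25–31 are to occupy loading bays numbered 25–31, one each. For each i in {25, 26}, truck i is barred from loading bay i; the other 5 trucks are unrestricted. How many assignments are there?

Let Aᵢ (for i ∈ {25, 26}) be the placements that put truck i in its forbidden loading bay. Any j of these fix j positions, leaving (7−j)! ways to fill the rest, and there are C(2,j) ways to pick which j.
By inclusion–exclusion, the number of valid placements is Σ_{j=0}^{2} (−1)^j C(2,j)·(7−j)!.
Computing: 5040 − 1440 + 120 = 3720.

3720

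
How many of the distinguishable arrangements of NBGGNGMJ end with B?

420

With the last slot taken by B, it remains to arrange the other 7 letters (NGGNGMJ).
Those 7 letters have G appearing 3 times and N appearing twice, giving (7)!/(3!·2!) = 420.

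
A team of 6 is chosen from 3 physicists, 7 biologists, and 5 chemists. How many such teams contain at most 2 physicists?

4785

Split by how many physicists are chosen (0 through 2).
Sum: C(3,0)·C(12,6) + C(3,1)·C(12,5) + C(3,2)·C(12,4) = 924 + 2376 + 1485 = 4785.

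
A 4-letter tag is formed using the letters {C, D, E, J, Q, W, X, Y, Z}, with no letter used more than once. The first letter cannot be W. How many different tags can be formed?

The first letter has 9−1 = 8 choices (anything except W).
The remaining 3 letters are filled from the other 8 symbols without repetition: 8 × 7 × 6 = 336.
Total: 8 × 336 = 2688.

2688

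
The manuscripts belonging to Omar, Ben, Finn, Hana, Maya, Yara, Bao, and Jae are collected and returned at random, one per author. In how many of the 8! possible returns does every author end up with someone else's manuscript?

14833

This is the derangement count D_8: permutations of 8 items with no fixed point.
By inclusion–exclusion this is Σ_{j=0}^{8} (−1)^j C(8,j)·(8−j)!.
Computing: 40320 − 40320 + 20160 − 6720 + 1680 − 336 + 56 − 8 + 1 = 14833.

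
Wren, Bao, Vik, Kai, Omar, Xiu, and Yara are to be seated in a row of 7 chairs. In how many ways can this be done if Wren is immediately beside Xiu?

1440

Glue Wren and Xiu into one block (2 internal orders), leaving 6 units to arrange in a row.
So the count is 2·(6)! = 1440.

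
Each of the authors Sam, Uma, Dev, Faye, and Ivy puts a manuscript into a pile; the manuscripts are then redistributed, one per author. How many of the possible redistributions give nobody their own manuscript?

44

This is the derangement count D_5: permutations of 5 items with no fixed point.
By inclusion–exclusion this is Σ_{j=0}^{5} (−1)^j C(5,j)·(5−j)!.
Computing: 120 − 120 + 60 − 20 + 5 − 1 = 44.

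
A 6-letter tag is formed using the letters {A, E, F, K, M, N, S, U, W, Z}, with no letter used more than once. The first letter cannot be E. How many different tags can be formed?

136080

The first letter has 10−1 = 9 choices (anything except E).
The remaining 5 letters are filled from the other 9 symbols without repetition: 9 × 8 × 7 × 6 × 5 = 15120.
Total: 9 × 15120 = 136080.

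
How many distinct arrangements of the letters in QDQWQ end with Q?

12

With the last slot taken by Q, it remains to arrange the other 4 letters (DQWQ).
Those 4 letters have Q appearing twice, giving (4)!/(2!) = 12.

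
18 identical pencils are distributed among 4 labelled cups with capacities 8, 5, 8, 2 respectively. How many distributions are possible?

By stars and bars, unrestricted non-negative solutions to x_1+…+x_4 = 18 number C(18+3,3) = 1330.
Subtract solutions that violate a single cap (substitute x_i' = x_i − (cap_i+1)): x_1 ≥ 9 gives C(12,3) = 220; x_2 ≥ 6 gives C(15,3) = 455; x_3 ≥ 9 gives C(12,3) = 220; x_4 ≥ 3 gives C(18,3) = 816. Together 1711.
Add back pairs where two caps are both exceeded: 20 + 1 + 84 + 20 + 220 + 84 = 429.
Subtract triples: 0 + 1 + 0 + 1 = 2.
By inclusion–exclusion the count is 1330 − 1711 + 429 − 2 = 46.

46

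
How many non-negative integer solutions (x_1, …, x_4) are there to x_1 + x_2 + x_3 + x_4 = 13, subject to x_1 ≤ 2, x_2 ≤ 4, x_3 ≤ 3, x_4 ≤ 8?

30

Ignoring the caps, the number of non-negative solutions to x_1+…+x_4 = 13 is C(16,3) = 560.
Subtract solutions that violate a single cap (substitute x_i' = x_i − (cap_i+1)): x_1 ≥ 3 gives C(13,3) = 286; x_2 ≥ 5 gives C(11,3) = 165; x_3 ≥ 4 gives C(12,3) = 220; x_4 ≥ 9 gives C(7,3) = 35. Together 706.
Add back pairs where two caps are both exceeded: 56 + 84 + 4 + 35 + 0 + 1 = 180.
Subtract triples: 4 + 0 + 0 + 0 = 4.
By inclusion–exclusion the count is 560 − 706 + 180 − 4 = 30.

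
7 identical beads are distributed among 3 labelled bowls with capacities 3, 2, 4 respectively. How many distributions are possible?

Ignoring the caps, the number of non-negative solutions to x_1+…+x_3 = 7 is C(9,2) = 36.
Subtract solutions that violate a single cap (substitute x_i' = x_i − (cap_i+1)): x_1 ≥ 4 gives C(5,2) = 10; x_2 ≥ 3 gives C(6,2) = 15; x_3 ≥ 5 gives C(4,2) = 6. Together 31.
Add back pairs where two caps are both exceeded: 1 + 0 + 0 = 1.
By inclusion–exclusion the count is 36 − 31 + 1 = 6.

6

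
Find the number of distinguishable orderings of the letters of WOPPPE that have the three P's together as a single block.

24

Treat the 3 copies of P as a single block. The multiset to arrange is then {PPP, E, O, W}, 4 items in all.
All 4 items are distinct, so there are (4)! = 24 arrangements.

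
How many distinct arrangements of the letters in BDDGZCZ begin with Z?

With the first slot taken by Z, it remains to arrange the other 6 letters (BDDGCZ).
Those 6 letters have D appearing twice, giving (6)!/(2!) = 360.

360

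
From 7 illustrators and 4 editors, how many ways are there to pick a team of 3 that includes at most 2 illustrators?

130

Split by how many illustrators are chosen (0 through 2).
Sum: C(7,0)·C(4,3) + C(7,1)·C(4,2) + C(7,2)·C(4,1) = 4 + 42 + 84 = 130.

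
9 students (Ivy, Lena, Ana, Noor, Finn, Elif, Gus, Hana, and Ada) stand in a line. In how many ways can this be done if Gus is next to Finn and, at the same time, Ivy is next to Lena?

20160

Treat {Gus,Finn} as one block (2 orders) and {Ivy,Lena} as another (2 orders).
That leaves 7 units to arrange: 2 × 2 × 7! = 4 × 5040 = 20160.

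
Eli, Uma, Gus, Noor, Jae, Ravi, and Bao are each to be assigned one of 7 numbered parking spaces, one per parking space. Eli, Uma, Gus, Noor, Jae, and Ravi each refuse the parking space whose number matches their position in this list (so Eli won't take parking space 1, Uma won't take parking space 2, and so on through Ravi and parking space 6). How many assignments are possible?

Let Aᵢ (for 1 ≤ i ≤ 6) be the placements that put person i in their forbidden parking space. Any j of these fix j positions, leaving (7−j)! ways to fill the rest, and there are C(6,j) ways to pick which j.
By inclusion–exclusion, the number of valid placements is Σ_{j=0}^{6} (−1)^j C(6,j)·(7−j)!.
Computing: 5040 − 4320 + 1800 − 480 + 90 − 12 + 1 = 2119.

2119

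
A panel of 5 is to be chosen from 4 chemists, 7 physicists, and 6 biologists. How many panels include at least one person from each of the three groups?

4214

With no constraint there are C(17,5) = 6188 possible selections.
Subtract selections that omit an entire group: no chemists → C(13,5) = 1287; no physicists → C(10,5) = 252; no biologists → C(11,5) = 462.
Add back selections omitting two groups (i.e. drawn from a single group): C(4,5) + C(7,5) + C(6,5) = 27.
By inclusion–exclusion: 6188 − 2001 + 27 = 4214.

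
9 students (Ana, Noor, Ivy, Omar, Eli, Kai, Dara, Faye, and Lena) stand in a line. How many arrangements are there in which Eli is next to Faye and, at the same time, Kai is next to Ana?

20160

Treat {Eli,Faye} as one block (2 orders) and {Kai,Ana} as another (2 orders).
That leaves 7 units to arrange: 2 × 2 × 7! = 4 × 5040 = 20160.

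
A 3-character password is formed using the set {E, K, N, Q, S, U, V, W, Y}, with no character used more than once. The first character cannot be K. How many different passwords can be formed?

448

The first character has 9−1 = 8 choices (anything except K).
The remaining 2 characters are filled from the other 8 symbols without repetition: 8 × 7 = 56.
Total: 8 × 56 = 448.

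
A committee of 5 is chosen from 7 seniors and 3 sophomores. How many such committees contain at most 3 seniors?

Split by how many seniors are chosen (0 through 3).
Sum: C(7,0)·C(3,5) + C(7,1)·C(3,4) + C(7,2)·C(3,3) + C(7,3)·C(3,2) = 0 + 0 + 21 + 105 = 126.

126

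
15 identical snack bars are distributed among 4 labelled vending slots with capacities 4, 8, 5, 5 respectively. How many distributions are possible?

Ignoring the caps, the number of non-negative solutions to x_1+…+x_4 = 15 is C(18,3) = 816.
Subtract solutions that violate a single cap (substitute x_i' = x_i − (cap_i+1)): x_1 ≥ 5 gives C(13,3) = 286; x_2 ≥ 9 gives C(9,3) = 84; x_3 ≥ 6 gives C(12,3) = 220; x_4 ≥ 6 gives C(12,3) = 220. Together 810.
Add back pairs where two caps are both exceeded: 4 + 35 + 35 + 1 + 1 + 20 = 96.
By inclusion–exclusion the count is 816 − 810 + 96 = 102.

102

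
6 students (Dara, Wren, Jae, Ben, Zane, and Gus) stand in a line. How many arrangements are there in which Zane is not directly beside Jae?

Of the 6! = 720 arrangements, those with Zane and Jae adjacent number 2 × 5! = 240 (treat the pair as a block with 2 internal orders).
So 720 − 240 = 480 arrangements keep them apart.

480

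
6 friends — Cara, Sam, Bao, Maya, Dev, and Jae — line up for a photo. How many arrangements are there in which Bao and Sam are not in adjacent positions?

Of the 6! = 720 arrangements, those with Bao and Sam adjacent number 2 × 5! = 240 (treat the pair as a block with 2 internal orders).
Complementary counting: 720 − 240 = 480.

480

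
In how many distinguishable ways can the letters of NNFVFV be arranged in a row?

NNFVFV has 6 letters with F appearing twice, N appearing twice, and V appearing twice.
So there are 6! / (2!·2!·2!) = 90 distinguishable arrangements.

90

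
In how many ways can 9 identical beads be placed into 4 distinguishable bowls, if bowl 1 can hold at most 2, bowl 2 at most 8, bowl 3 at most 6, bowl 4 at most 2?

61

By stars and bars, unrestricted non-negative solutions to x_1+…+x_4 = 9 number C(9+3,3) = 220.
Subtract solutions that violate a single cap (substitute x_i' = x_i − (cap_i+1)): x_1 ≥ 3 gives C(9,3) = 84; x_2 ≥ 9 gives C(3,3) = 1; x_3 ≥ 7 gives C(5,3) = 10; x_4 ≥ 3 gives C(9,3) = 84. Together 179.
Add back pairs where two caps are both exceeded: 0 + 0 + 20 + 0 + 0 + 0 = 20.
By inclusion–exclusion the count is 220 − 179 + 20 = 61.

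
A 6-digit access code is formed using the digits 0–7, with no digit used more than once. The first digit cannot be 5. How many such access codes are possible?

17640

The first digit has 8−1 = 7 choices (anything except 5).
The remaining 5 digits are filled from the other 7 symbols without repetition: 7 × 6 × 5 × 4 × 3 = 2520.
Total: 7 × 2520 = 17640.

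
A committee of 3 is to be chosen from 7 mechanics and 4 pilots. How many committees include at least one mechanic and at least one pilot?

Unrestricted: C(11,3) = 165 ways to pick any 3 of the 11.
Subtract selections that omit an entire group: no mechanics → C(4,3) = 4; no pilots → C(7,3) = 35.
Both groups omitted at once is impossible, so 165 − 39 = 126.

126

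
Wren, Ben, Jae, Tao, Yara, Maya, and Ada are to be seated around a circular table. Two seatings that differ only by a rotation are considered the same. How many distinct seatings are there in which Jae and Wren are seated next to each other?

240

Treat {Jae, Wren} as one unit (2 internal orders) and seat the resulting 6 units around the table: (5)! circular arrangements.
So 2 × (5)! = 2 × 120 = 240.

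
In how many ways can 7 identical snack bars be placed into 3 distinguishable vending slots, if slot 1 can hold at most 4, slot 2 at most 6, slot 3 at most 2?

Ignoring the caps, the number of non-negative solutions to x_1+…+x_3 = 7 is C(9,2) = 36.
Subtract solutions that violate a single cap (substitute x_i' = x_i − (cap_i+1)): x_1 ≥ 5 gives C(4,2) = 6; x_2 ≥ 7 gives C(2,2) = 1; x_3 ≥ 3 gives C(6,2) = 15. Together 22.
No two caps can be exceeded simultaneously, so the pair terms are all 0.
By inclusion–exclusion the count is 36 − 22 + 0 = 14.

14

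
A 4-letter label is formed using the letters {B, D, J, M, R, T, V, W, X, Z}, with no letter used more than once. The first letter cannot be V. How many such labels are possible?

4536

The first letter has 10−1 = 9 choices (anything except V).
The remaining 3 letters are filled from the other 9 symbols without repetition: 9 × 8 × 7 = 504.
Total: 9 × 504 = 4536.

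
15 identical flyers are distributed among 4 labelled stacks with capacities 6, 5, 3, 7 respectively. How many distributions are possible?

73

By stars and bars, unrestricted non-negative solutions to x_1+…+x_4 = 15 number C(15+3,3) = 816.
Subtract solutions that violate a single cap (substitute x_i' = x_i − (cap_i+1)): x_1 ≥ 7 gives C(11,3) = 165; x_2 ≥ 6 gives C(12,3) = 220; x_3 ≥ 4 gives C(14,3) = 364; x_4 ≥ 8 gives C(10,3) = 120. Together 869.
Add back pairs where two caps are both exceeded: 10 + 35 + 1 + 56 + 4 + 20 = 126.
By inclusion–exclusion the count is 816 − 869 + 126 = 73.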